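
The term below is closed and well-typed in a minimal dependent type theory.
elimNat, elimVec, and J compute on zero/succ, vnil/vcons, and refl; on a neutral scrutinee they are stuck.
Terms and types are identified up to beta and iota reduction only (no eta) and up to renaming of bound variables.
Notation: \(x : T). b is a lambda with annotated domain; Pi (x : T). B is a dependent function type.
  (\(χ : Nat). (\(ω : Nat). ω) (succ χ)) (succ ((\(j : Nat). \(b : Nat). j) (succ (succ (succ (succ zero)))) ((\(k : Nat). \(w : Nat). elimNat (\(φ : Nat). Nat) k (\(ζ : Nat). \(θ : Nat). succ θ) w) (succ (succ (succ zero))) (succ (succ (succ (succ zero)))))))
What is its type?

inferred type:
  Nat


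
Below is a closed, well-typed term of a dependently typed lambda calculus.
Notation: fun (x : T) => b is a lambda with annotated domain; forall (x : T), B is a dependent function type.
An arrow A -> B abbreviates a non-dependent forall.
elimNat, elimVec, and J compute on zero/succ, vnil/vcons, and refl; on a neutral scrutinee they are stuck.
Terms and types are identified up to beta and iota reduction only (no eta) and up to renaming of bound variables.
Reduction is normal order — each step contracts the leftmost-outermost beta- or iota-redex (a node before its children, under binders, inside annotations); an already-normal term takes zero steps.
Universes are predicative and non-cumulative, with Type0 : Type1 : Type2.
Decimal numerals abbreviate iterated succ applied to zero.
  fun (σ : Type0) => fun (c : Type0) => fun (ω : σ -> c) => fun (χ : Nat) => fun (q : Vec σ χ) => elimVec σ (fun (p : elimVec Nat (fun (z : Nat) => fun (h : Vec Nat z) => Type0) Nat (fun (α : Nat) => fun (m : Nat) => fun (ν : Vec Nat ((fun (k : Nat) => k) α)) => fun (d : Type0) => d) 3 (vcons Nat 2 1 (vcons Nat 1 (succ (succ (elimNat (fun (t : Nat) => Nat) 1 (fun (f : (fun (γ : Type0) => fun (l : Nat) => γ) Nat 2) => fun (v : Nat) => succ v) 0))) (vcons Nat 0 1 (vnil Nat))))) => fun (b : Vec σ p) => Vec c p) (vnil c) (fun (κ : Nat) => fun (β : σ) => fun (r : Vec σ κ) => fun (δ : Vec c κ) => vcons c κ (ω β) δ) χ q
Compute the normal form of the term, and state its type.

resulting normal form:
  fun (σ : Type0) => fun (c : Type0) => fun (ω : σ -> c) => fun (χ : Nat) => fun (q : Vec σ χ) => elimVec σ (fun (p : Nat) => fun (z : Vec σ p) => Vec c p) (vnil c) (fun (h : Nat) => fun (α : σ) => fun (m : Vec σ h) => fun (ν : Vec c h) => vcons c h (ω α) ν) χ q
the term's type:
  forall (σ : Type0), forall (c : Type0), (σ -> c) -> forall (ω : Nat), Vec σ ω -> Vec c ω


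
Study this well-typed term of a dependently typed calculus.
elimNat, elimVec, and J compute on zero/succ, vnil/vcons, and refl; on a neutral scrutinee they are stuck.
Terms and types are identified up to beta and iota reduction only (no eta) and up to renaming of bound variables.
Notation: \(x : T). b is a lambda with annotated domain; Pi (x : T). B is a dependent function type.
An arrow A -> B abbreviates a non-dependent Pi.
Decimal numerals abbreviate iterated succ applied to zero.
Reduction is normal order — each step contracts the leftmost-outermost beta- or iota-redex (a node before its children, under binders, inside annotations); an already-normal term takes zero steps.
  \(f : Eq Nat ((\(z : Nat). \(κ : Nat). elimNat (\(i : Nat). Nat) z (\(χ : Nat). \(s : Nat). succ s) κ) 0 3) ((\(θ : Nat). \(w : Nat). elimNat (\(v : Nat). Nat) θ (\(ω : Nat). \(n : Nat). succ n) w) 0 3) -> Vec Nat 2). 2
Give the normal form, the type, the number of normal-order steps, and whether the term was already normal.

resulting normal form:
  \(f : Eq Nat 3 3 -> Vec Nat 2). 2
inferred type:
  (Eq Nat 3 3 -> Vec Nat 2) -> Nat
steps to reach normal form (normal order): 24
already normal: no
first contracted redex: a beta-redex


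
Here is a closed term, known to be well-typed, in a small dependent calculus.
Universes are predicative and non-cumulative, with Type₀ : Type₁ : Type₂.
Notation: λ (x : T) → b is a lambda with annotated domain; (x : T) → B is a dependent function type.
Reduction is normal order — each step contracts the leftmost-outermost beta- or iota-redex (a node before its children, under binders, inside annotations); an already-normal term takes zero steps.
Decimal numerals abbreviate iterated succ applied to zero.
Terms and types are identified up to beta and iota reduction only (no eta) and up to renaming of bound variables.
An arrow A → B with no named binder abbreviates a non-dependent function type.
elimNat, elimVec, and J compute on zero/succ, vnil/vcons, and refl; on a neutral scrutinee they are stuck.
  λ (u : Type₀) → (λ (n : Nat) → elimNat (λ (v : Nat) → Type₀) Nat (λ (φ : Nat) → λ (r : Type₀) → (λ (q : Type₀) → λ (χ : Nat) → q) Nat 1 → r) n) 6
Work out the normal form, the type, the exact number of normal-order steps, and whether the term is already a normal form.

resulting normal form:
  λ (u : Type₀) → Nat → Nat → Nat → Nat → Nat → Nat → Nat
inferred type:
  Type₀ → Type₀
steps to reach normal form (normal order): 32
already normal: no
first redex: a beta-redex


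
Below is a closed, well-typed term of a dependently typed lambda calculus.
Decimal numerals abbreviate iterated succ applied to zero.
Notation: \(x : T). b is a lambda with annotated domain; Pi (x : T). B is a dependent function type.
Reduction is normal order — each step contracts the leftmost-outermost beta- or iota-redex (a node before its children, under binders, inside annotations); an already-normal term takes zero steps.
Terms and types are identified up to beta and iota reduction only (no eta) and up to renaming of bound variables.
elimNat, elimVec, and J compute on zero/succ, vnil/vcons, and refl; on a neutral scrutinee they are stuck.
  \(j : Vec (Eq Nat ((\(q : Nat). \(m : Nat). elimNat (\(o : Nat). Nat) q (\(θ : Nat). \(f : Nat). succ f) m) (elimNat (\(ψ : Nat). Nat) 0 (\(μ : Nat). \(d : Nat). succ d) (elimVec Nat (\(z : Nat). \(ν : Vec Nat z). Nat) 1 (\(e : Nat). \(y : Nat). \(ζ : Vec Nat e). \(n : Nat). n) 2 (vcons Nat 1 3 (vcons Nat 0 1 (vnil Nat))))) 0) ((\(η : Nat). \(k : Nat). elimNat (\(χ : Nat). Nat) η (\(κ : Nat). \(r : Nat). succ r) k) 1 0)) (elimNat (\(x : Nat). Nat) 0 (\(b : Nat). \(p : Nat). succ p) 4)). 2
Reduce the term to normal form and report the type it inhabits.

reduced normal form:
  \(j : Vec (Eq Nat 1 1) 4). 2
inferred type:
  Pi (j : Vec (Eq Nat 1 1) 4). Nat


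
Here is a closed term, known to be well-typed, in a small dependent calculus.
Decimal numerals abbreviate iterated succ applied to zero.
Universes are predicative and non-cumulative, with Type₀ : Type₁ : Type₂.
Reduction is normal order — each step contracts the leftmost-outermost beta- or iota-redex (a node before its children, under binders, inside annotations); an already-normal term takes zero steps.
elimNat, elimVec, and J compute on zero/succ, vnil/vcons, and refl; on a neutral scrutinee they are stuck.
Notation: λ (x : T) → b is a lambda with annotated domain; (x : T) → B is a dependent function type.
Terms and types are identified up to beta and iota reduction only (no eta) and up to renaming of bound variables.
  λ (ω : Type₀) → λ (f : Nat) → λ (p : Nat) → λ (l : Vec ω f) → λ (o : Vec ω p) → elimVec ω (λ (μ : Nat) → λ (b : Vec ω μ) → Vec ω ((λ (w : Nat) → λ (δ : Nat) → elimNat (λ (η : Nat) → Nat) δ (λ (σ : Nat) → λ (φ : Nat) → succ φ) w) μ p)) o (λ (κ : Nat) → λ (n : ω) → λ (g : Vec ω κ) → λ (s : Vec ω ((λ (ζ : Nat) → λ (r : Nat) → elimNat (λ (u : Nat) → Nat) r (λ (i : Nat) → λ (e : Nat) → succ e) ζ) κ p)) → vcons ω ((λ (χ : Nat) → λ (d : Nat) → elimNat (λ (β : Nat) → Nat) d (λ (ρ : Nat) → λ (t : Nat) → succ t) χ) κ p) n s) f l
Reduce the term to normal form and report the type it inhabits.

resulting normal form:
  λ (ω : Type₀) → λ (f : Nat) → λ (p : Nat) → λ (l : Vec ω f) → λ (o : Vec ω p) → elimVec ω (λ (μ : Nat) → λ (b : Vec ω μ) → Vec ω (elimNat (λ (w : Nat) → Nat) p (λ (δ : Nat) → λ (η : Nat) → succ η) μ)) o (λ (σ : Nat) → λ (φ : ω) → λ (κ : Vec ω σ) → λ (n : Vec ω (elimNat (λ (g : Nat) → Nat) p (λ (s : Nat) → λ (ζ : Nat) → succ ζ) σ)) → vcons ω (elimNat (λ (r : Nat) → Nat) p (λ (u : Nat) → λ (i : Nat) → succ i) σ) φ n) f l
inferred type:
  (ω : Type₀) → (f : Nat) → (p : Nat) → (l : Vec ω f) → (o : Vec ω p) → Vec ω (elimNat (λ (μ : Nat) → Nat) p (λ (b : Nat) → λ (w : Nat) → succ w) f)


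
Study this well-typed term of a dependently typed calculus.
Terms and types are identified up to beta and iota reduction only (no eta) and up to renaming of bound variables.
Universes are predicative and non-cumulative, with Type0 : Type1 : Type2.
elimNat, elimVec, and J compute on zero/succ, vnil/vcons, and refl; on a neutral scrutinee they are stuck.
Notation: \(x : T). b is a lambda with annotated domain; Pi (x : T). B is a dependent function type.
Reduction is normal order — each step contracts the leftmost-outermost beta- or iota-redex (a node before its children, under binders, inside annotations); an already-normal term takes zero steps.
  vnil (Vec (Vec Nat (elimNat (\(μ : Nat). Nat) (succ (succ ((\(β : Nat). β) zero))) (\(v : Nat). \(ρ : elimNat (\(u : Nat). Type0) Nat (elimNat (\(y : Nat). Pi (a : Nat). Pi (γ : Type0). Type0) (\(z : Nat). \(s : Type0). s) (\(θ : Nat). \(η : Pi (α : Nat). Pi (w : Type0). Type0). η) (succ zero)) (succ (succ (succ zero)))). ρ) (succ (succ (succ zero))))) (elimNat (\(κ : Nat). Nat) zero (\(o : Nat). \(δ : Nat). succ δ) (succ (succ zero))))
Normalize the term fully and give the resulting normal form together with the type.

reduced normal form:
  vnil (Vec (Vec Nat (succ (succ zero))) (succ (succ zero)))
the term's type:
  Vec (Vec (Vec Nat (succ (succ zero))) (succ (succ zero))) zero


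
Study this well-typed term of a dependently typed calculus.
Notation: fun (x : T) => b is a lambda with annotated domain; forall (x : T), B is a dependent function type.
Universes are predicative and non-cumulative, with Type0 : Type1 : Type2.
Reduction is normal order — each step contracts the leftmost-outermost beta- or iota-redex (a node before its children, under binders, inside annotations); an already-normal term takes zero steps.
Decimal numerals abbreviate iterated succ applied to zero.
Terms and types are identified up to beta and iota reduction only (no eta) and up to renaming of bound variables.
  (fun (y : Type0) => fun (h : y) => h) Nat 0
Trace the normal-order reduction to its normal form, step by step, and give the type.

normal-order reduction sequence:
  (fun (y : Type0) => fun (h : y) => h) Nat 0
  ~> (fun (y : Nat) => y) 0
  ~> 0
inferred type:
  Nat


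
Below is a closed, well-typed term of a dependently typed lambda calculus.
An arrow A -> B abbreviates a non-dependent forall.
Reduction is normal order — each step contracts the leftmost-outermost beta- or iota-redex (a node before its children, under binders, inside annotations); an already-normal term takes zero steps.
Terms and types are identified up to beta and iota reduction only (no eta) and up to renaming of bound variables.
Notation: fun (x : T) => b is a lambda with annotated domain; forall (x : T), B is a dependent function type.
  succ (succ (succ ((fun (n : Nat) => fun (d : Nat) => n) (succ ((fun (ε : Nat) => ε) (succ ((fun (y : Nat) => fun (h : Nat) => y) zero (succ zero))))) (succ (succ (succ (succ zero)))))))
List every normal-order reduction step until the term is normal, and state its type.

reduction (normal order):
  succ (succ (succ ((fun (n : Nat) => fun (d : Nat) => n) (succ ((fun (ε : Nat) => ε) (succ ((fun (y : Nat) => fun (h : Nat) => y) zero (succ zero))))) (succ (succ (succ (succ zero)))))))
  ~> succ (succ (succ ((fun (n : Nat) => succ ((fun (d : Nat) => d) (succ ((fun (ε : Nat) => fun (y : Nat) => ε) zero (succ zero))))) (succ (succ (succ (succ zero)))))))
  ~> succ (succ (succ (succ ((fun (n : Nat) => n) (succ ((fun (d : Nat) => fun (ε : Nat) => d) zero (succ zero)))))))
  ~> succ (succ (succ (succ (succ ((fun (n : Nat) => fun (d : Nat) => n) zero (succ zero))))))
  ~> succ (succ (succ (succ (succ ((fun (n : Nat) => zero) (succ zero))))))
  ~> succ (succ (succ (succ (succ zero))))
type:
  Nat


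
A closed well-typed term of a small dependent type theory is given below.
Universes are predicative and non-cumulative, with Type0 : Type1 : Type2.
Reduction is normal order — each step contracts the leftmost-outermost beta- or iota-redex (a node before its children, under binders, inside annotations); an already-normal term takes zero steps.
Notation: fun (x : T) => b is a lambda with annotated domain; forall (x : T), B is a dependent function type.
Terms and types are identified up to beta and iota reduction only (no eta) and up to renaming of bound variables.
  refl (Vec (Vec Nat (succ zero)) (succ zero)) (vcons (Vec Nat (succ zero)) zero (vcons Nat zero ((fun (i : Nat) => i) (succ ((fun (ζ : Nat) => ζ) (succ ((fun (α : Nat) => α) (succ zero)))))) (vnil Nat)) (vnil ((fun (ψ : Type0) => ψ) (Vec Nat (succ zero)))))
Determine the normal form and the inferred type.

reduced normal form:
  refl (Vec (Vec Nat (succ zero)) (succ zero)) (vcons (Vec Nat (succ zero)) zero (vcons Nat zero (succ (succ (succ zero))) (vnil Nat)) (vnil (Vec Nat (succ zero))))
inferred type:
  Eq (Vec (Vec Nat (succ zero)) (succ zero)) (vcons (Vec Nat (succ zero)) zero (vcons Nat zero (succ (succ (succ zero))) (vnil Nat)) (vnil (Vec Nat (succ zero)))) (vcons (Vec Nat (succ zero)) zero (vcons Nat zero (succ (succ (succ zero))) (vnil Nat)) (vnil (Vec Nat (succ zero))))
observation: 4 normal-order steps normalize the term, beginning with a beta-redex.


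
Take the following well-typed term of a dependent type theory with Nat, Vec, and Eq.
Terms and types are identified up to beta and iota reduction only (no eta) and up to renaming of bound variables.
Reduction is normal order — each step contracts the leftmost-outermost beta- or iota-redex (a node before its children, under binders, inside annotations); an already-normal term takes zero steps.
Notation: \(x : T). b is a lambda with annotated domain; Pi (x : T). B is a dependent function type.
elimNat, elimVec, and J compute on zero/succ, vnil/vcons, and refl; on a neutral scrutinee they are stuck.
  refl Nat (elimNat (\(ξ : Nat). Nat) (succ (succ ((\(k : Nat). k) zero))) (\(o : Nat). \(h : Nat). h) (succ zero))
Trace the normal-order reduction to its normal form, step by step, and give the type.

normal-order reduction:
  refl Nat (elimNat (\(ξ : Nat). Nat) (succ (succ ((\(k : Nat). k) zero))) (\(o : Nat). \(h : Nat). h) (succ zero))
  ~> refl Nat ((\(ξ : Nat). \(k : Nat). k) zero (elimNat (\(o : Nat). Nat) (succ (succ ((\(h : Nat). h) zero))) (\(σ : Nat). \(b : Nat). b) zero))
  ~> refl Nat ((\(ξ : Nat). ξ) (elimNat (\(k : Nat). Nat) (succ (succ ((\(o : Nat). o) zero))) (\(h : Nat). \(σ : Nat). σ) zero))
  ~> refl Nat (elimNat (\(ξ : Nat). Nat) (succ (succ ((\(k : Nat). k) zero))) (\(o : Nat). \(h : Nat). h) zero)
  ~> refl Nat (succ (succ ((\(ξ : Nat). ξ) zero)))
  ~> refl Nat (succ (succ zero))
inferred type:
  Eq Nat (succ (succ zero)) (succ (succ zero))


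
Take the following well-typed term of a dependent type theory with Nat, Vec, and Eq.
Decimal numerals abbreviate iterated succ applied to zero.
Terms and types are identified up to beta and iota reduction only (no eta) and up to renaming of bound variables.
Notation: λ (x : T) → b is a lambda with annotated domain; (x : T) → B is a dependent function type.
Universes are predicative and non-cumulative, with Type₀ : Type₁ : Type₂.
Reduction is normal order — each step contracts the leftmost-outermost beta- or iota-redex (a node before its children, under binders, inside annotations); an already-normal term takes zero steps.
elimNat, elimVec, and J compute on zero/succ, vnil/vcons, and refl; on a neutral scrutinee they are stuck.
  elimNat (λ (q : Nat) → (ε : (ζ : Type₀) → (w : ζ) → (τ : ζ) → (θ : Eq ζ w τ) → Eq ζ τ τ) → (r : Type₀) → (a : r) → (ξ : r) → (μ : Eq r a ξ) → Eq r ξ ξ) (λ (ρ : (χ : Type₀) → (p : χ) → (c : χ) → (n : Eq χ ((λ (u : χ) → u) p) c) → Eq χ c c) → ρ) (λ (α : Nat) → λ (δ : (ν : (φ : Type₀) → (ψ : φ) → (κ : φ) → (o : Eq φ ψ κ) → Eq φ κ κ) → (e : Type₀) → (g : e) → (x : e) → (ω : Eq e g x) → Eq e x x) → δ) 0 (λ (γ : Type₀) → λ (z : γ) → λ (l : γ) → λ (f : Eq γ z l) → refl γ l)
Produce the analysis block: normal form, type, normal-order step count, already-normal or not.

normal form:
  λ (q : Type₀) → λ (ε : q) → λ (ζ : q) → λ (w : Eq q ε ζ) → refl q ζ
type:
  (q : Type₀) → (ε : q) → (ζ : q) → (w : Eq q ε ζ) → Eq q ζ ζ
reduction steps (normal order): 2
started in normal form: no
first redex: an elimNat iota-redex


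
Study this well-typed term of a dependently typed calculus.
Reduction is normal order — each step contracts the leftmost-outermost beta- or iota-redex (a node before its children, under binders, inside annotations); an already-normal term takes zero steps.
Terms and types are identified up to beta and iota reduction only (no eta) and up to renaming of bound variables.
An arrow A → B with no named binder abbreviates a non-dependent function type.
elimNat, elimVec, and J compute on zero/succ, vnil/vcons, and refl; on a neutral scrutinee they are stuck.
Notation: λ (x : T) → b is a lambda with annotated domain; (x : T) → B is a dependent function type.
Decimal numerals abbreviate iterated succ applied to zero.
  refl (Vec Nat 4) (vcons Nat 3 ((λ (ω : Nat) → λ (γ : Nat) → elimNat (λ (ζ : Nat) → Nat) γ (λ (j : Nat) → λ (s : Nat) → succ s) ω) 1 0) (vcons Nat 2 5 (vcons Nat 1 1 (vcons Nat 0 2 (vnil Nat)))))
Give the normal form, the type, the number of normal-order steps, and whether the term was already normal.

reduced normal form:
  refl (Vec Nat 4) (vcons Nat 3 1 (vcons Nat 2 5 (vcons Nat 1 1 (vcons Nat 0 2 (vnil Nat)))))
inferred type:
  Eq (Vec Nat 4) (vcons Nat 3 1 (vcons Nat 2 5 (vcons Nat 1 1 (vcons Nat 0 2 (vnil Nat))))) (vcons Nat 3 1 (vcons Nat 2 5 (vcons Nat 1 1 (vcons Nat 0 2 (vnil Nat)))))
normal-order step count: 6
started in normal form: no
first contracted redex: a beta-redex


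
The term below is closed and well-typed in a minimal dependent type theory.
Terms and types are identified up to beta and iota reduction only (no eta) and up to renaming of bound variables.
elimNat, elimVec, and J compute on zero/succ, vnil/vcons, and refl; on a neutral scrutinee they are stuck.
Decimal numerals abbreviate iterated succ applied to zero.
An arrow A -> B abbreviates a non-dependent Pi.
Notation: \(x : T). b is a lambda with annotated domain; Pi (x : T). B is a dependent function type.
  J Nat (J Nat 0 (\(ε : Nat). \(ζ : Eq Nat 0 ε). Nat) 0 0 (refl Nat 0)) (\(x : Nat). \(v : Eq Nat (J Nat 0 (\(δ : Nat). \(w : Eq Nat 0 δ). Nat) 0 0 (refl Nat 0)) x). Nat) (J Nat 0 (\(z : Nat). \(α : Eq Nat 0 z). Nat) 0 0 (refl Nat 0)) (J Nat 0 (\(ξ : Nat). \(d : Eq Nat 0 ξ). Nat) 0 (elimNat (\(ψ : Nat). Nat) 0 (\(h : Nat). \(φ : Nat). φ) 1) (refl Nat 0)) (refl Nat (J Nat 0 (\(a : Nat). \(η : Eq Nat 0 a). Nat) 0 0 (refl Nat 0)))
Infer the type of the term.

the term's type:
  Nat


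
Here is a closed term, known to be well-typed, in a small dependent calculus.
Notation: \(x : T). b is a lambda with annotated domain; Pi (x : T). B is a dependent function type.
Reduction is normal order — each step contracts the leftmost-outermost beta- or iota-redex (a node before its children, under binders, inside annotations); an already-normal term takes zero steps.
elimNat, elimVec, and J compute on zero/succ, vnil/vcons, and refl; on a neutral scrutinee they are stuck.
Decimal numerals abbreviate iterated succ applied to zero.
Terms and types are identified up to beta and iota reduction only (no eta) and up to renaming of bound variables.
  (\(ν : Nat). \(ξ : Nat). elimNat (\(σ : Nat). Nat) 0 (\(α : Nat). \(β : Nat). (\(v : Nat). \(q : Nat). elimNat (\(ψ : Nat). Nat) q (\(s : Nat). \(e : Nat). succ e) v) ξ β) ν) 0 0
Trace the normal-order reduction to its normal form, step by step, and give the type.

reduction (normal order):
  (\(ν : Nat). \(ξ : Nat). elimNat (\(σ : Nat). Nat) 0 (\(α : Nat). \(β : Nat). (\(v : Nat). \(q : Nat). elimNat (\(ψ : Nat). Nat) q (\(s : Nat). \(e : Nat). succ e) v) ξ β) ν) 0 0
  ~> (\(ν : Nat). elimNat (\(ξ : Nat). Nat) 0 (\(σ : Nat). \(α : Nat). (\(β : Nat). \(v : Nat). elimNat (\(q : Nat). Nat) v (\(ψ : Nat). \(s : Nat). succ s) β) ν α) 0) 0
  ~> elimNat (\(ν : Nat). Nat) 0 (\(ξ : Nat). \(σ : Nat). (\(α : Nat). \(β : Nat). elimNat (\(v : Nat). Nat) β (\(q : Nat). \(ψ : Nat). succ ψ) α) 0 σ) 0
  ~> 0
inferred type:
  Nat


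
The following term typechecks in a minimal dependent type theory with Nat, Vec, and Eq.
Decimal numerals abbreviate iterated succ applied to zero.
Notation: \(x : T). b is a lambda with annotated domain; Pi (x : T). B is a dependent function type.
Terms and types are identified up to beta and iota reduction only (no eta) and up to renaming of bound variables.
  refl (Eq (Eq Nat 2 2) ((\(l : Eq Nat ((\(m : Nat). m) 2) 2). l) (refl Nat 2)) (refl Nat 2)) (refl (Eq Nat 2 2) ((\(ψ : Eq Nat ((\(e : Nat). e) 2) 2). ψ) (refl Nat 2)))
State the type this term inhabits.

inferred type:
  Eq (Eq (Eq Nat 2 2) (refl Nat 2) (refl Nat 2)) (refl (Eq Nat 2 2) (refl Nat 2)) (refl (Eq Nat 2 2) (refl Nat 2))


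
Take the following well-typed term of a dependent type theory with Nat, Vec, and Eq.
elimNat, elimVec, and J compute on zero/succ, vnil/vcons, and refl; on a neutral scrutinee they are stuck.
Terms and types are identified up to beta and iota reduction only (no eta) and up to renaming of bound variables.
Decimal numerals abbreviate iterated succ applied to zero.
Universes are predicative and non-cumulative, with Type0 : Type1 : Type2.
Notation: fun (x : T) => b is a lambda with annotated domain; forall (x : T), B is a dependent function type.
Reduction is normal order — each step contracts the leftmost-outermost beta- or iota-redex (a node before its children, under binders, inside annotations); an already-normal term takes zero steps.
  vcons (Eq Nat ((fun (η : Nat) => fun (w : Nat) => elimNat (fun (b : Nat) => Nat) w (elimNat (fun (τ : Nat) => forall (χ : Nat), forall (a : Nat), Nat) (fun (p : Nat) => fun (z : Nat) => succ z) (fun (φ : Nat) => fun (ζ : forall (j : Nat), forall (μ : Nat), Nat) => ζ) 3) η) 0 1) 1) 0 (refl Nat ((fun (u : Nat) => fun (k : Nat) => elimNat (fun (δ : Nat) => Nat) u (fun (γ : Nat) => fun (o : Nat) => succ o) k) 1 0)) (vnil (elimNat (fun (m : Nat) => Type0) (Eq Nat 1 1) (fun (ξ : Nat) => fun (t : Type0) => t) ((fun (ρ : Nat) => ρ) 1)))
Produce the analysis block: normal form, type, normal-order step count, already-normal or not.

resulting normal form:
  vcons (Eq Nat 1 1) 0 (refl Nat 1) (vnil (Eq Nat 1 1))
type:
  Vec (Eq Nat 1 1) 1
normal-order step count: 11
already normal: no
first contracted redex: a beta-redex


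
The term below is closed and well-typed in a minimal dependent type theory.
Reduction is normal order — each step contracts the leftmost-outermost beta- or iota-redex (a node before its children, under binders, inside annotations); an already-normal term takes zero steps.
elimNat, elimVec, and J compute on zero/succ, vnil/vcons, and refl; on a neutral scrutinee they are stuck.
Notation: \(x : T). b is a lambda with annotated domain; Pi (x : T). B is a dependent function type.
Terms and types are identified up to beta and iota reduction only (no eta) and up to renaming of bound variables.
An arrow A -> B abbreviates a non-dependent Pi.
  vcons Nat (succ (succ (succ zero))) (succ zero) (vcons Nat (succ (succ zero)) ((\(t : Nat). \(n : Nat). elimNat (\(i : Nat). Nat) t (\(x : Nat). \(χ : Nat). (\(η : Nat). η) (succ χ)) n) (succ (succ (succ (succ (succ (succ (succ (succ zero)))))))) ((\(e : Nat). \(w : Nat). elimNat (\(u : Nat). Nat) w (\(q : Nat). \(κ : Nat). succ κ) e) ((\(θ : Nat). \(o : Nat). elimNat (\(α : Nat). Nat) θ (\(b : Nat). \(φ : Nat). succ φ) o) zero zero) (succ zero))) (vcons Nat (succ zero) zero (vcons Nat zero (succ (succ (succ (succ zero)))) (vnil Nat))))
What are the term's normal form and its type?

normal form:
  vcons Nat (succ (succ (succ zero))) (succ zero) (vcons Nat (succ (succ zero)) (succ (succ (succ (succ (succ (succ (succ (succ (succ zero))))))))) (vcons Nat (succ zero) zero (vcons Nat zero (succ (succ (succ (succ zero)))) (vnil Nat))))
inferred type:
  Vec Nat (succ (succ (succ (succ zero))))
observation: contracting a beta-redex first, the term normalizes in 13 steps.


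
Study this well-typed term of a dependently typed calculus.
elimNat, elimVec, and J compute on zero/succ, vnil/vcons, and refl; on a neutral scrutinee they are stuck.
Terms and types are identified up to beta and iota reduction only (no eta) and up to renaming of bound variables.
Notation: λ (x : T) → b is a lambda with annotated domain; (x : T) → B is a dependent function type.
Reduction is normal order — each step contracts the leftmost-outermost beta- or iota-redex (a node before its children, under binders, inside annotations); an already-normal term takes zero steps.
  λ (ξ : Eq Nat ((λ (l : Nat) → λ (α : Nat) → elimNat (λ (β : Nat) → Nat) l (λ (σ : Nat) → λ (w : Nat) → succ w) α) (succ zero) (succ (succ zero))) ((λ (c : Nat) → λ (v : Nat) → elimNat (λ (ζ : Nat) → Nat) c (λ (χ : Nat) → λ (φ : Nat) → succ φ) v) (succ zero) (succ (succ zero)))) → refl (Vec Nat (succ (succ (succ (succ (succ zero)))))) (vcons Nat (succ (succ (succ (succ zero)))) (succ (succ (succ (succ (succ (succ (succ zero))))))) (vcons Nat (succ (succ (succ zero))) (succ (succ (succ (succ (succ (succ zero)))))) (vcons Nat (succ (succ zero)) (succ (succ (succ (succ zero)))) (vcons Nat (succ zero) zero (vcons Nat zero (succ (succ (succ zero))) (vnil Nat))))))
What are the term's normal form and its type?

normal form:
  λ (ξ : Eq Nat (succ (succ (succ zero))) (succ (succ (succ zero)))) → refl (Vec Nat (succ (succ (succ (succ (succ zero)))))) (vcons Nat (succ (succ (succ (succ zero)))) (succ (succ (succ (succ (succ (succ (succ zero))))))) (vcons Nat (succ (succ (succ zero))) (succ (succ (succ (succ (succ (succ zero)))))) (vcons Nat (succ (succ zero)) (succ (succ (succ (succ zero)))) (vcons Nat (succ zero) zero (vcons Nat zero (succ (succ (succ zero))) (vnil Nat))))))
type:
  (ξ : Eq Nat (succ (succ (succ zero))) (succ (succ (succ zero)))) → Eq (Vec Nat (succ (succ (succ (succ (succ zero)))))) (vcons Nat (succ (succ (succ (succ zero)))) (succ (succ (succ (succ (succ (succ (succ zero))))))) (vcons Nat (succ (succ (succ zero))) (succ (succ (succ (succ (succ (succ zero)))))) (vcons Nat (succ (succ zero)) (succ (succ (succ (succ zero)))) (vcons Nat (succ zero) zero (vcons Nat zero (succ (succ (succ zero))) (vnil Nat)))))) (vcons Nat (succ (succ (succ (succ zero)))) (succ (succ (succ (succ (succ (succ (succ zero))))))) (vcons Nat (succ (succ (succ zero))) (succ (succ (succ (succ (succ (succ zero)))))) (vcons Nat (succ (succ zero)) (succ (succ (succ (succ zero)))) (vcons Nat (succ zero) zero (vcons Nat zero (succ (succ (succ zero))) (vnil Nat))))))


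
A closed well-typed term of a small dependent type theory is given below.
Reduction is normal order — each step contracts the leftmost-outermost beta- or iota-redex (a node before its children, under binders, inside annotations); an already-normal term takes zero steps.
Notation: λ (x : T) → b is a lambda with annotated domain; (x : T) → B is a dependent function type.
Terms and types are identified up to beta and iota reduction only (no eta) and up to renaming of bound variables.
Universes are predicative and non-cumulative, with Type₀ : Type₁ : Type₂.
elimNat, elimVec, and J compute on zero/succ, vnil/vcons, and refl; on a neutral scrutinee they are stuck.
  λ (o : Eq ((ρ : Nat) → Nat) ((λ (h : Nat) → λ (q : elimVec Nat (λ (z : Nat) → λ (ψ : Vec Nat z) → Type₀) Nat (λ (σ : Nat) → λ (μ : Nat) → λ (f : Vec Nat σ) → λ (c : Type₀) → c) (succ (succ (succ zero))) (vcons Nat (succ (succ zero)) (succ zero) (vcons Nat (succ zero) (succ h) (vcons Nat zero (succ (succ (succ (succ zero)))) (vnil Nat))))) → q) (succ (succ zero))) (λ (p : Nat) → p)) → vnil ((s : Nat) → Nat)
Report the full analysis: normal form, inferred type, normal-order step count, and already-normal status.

normal form:
  λ (o : Eq ((ρ : Nat) → Nat) (λ (h : Nat) → h) (λ (q : Nat) → q)) → vnil ((z : Nat) → Nat)
the term's type:
  (o : Eq ((ρ : Nat) → Nat) (λ (h : Nat) → h) (λ (q : Nat) → q)) → Vec ((z : Nat) → Nat) zero
steps to reach normal form (normal order): 17
already normal: no
first contracted redex: a beta-redex


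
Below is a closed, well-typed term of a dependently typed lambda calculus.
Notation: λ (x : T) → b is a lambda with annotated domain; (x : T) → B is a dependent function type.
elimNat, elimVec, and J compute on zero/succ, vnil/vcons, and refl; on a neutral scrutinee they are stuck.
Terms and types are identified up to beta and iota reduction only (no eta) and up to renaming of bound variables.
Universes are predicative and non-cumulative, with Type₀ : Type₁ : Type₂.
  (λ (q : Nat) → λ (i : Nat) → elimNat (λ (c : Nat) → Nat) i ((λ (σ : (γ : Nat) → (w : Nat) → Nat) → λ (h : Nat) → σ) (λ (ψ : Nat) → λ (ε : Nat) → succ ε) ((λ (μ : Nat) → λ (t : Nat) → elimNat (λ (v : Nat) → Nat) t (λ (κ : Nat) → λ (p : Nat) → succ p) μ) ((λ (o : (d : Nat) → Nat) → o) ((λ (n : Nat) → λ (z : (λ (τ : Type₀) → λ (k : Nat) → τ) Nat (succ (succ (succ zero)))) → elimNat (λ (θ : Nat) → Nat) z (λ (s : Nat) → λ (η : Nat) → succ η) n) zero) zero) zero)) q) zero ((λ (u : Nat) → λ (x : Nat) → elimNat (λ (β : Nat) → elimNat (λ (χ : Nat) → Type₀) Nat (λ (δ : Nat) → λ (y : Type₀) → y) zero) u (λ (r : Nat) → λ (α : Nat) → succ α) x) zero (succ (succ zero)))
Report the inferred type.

the term's type:
  Nat


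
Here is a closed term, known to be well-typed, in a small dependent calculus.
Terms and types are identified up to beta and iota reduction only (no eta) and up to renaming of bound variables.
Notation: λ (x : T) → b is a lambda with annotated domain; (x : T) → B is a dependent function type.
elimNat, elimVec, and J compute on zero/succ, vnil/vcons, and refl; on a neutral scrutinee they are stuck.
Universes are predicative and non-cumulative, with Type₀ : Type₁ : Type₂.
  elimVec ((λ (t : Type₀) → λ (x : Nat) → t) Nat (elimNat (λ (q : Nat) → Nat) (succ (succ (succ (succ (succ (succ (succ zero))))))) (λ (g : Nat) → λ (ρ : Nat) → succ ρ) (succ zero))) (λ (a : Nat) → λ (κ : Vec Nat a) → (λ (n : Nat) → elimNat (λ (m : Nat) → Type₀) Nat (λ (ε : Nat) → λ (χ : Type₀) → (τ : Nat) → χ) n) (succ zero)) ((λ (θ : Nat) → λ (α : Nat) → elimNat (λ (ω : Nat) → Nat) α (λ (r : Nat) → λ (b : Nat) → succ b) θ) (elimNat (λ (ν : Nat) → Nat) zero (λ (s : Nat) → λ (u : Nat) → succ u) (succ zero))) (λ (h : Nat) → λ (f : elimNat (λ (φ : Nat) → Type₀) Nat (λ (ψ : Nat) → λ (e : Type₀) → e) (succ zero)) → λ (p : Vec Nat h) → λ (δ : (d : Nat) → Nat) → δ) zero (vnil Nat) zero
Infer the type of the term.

the term's type:
  Nat


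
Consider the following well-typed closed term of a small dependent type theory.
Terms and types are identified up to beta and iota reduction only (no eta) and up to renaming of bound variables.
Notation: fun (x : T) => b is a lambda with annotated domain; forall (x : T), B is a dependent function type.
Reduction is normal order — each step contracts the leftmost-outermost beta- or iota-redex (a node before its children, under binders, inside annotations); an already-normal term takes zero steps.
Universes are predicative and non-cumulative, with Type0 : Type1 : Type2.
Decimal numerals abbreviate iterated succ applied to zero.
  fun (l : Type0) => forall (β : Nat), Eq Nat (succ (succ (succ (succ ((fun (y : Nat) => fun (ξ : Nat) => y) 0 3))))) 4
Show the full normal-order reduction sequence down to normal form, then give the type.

normal-order reduction sequence:
  fun (l : Type0) => forall (β : Nat), Eq Nat (succ (succ (succ (succ ((fun (y : Nat) => fun (ξ : Nat) => y) 0 3))))) 4
  ~> fun (l : Type0) => forall (β : Nat), Eq Nat (succ (succ (succ (succ ((fun (y : Nat) => 0) 3))))) 4
  ~> fun (l : Type0) => forall (β : Nat), Eq Nat 4 4
type:
  forall (l : Type0), Type0


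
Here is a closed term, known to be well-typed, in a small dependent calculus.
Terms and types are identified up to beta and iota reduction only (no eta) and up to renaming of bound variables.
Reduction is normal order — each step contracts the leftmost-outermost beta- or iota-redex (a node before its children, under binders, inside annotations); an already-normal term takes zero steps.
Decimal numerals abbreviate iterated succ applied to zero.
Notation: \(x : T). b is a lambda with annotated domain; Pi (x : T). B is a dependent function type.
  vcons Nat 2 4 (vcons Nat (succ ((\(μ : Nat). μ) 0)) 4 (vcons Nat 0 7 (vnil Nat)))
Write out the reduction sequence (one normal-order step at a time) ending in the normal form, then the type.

normal-order reduction:
  vcons Nat 2 4 (vcons Nat (succ ((\(μ : Nat). μ) 0)) 4 (vcons Nat 0 7 (vnil Nat)))
  ~> vcons Nat 2 4 (vcons Nat 1 4 (vcons Nat 0 7 (vnil Nat)))
inferred type:
  Vec Nat 3


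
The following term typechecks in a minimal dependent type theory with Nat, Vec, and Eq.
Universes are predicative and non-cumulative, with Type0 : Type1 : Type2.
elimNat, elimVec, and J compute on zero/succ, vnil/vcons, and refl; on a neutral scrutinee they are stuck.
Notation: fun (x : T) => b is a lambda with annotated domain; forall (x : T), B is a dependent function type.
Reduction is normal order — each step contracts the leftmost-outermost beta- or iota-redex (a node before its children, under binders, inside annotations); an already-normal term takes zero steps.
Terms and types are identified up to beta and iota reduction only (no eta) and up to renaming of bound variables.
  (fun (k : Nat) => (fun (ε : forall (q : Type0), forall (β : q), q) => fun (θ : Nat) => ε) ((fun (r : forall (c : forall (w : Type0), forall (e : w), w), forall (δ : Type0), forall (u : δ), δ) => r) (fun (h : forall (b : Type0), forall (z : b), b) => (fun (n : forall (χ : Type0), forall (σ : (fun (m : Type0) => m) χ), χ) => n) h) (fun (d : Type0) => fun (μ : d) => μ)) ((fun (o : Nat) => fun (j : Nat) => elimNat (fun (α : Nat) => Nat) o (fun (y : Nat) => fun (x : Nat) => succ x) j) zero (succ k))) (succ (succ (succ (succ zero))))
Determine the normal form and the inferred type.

resulting normal form:
  fun (k : Type0) => fun (ε : k) => ε
inferred type:
  forall (k : Type0), forall (ε : k), k


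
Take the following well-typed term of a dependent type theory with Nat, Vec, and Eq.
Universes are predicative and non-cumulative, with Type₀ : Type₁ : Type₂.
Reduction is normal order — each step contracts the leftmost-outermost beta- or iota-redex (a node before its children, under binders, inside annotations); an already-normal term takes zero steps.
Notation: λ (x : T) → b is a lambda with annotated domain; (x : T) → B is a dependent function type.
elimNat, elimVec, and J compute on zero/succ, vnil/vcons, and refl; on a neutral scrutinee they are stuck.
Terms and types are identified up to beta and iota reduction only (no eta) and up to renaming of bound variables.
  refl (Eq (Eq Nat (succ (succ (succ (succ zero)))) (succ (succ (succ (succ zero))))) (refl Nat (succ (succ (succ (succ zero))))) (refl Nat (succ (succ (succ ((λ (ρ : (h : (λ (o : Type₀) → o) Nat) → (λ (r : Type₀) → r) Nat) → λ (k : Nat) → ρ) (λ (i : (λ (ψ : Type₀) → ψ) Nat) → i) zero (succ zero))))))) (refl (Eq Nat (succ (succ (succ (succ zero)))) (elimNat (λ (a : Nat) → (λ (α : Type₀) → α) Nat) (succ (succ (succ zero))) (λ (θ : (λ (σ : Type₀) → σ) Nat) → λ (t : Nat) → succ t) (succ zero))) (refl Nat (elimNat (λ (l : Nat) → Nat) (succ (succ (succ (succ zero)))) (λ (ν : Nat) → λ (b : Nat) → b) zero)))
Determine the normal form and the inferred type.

reduced normal form:
  refl (Eq (Eq Nat (succ (succ (succ (succ zero)))) (succ (succ (succ (succ zero))))) (refl Nat (succ (succ (succ (succ zero))))) (refl Nat (succ (succ (succ (succ zero)))))) (refl (Eq Nat (succ (succ (succ (succ zero)))) (succ (succ (succ (succ zero))))) (refl Nat (succ (succ (succ (succ zero))))))
inferred type:
  Eq (Eq (Eq Nat (succ (succ (succ (succ zero)))) (succ (succ (succ (succ zero))))) (refl Nat (succ (succ (succ (succ zero))))) (refl Nat (succ (succ (succ (succ zero)))))) (refl (Eq Nat (succ (succ (succ (succ zero)))) (succ (succ (succ (succ zero))))) (refl Nat (succ (succ (succ (succ zero)))))) (refl (Eq Nat (succ (succ (succ (succ zero)))) (succ (succ (succ (succ zero))))) (refl Nat (succ (succ (succ (succ zero))))))
observation: the term reaches its normal form after 8 normal-order steps.


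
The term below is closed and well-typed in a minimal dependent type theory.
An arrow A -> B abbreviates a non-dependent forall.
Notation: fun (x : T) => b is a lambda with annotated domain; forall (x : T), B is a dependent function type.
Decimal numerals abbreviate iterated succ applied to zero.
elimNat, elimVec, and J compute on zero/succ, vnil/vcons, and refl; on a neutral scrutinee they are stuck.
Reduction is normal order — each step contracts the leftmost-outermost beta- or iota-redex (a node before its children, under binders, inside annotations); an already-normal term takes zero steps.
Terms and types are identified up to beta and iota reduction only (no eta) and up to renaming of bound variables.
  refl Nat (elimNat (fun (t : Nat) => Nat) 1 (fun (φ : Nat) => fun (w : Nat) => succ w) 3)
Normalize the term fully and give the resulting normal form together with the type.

normal form:
  refl Nat 4
inferred type:
  Eq Nat 4 4
observation: the term reaches its normal form after 10 normal-order steps.


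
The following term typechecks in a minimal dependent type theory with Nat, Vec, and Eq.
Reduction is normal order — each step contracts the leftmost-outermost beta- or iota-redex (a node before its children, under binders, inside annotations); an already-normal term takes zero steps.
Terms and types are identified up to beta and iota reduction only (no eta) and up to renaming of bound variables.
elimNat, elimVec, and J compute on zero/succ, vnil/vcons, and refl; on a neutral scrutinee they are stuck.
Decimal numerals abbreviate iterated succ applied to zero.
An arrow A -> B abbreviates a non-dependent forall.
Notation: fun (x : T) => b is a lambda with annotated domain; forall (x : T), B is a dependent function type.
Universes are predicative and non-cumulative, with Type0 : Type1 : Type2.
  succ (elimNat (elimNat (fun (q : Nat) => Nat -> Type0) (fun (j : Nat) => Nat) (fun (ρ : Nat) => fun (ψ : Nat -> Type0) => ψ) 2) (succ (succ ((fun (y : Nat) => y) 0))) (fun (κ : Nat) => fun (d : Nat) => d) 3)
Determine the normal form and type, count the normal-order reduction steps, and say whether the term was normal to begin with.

normal form:
  3
inferred type:
  Nat
steps to reach normal form (normal order): 11
started in normal form: no
first redex: an elimNat iota-redex


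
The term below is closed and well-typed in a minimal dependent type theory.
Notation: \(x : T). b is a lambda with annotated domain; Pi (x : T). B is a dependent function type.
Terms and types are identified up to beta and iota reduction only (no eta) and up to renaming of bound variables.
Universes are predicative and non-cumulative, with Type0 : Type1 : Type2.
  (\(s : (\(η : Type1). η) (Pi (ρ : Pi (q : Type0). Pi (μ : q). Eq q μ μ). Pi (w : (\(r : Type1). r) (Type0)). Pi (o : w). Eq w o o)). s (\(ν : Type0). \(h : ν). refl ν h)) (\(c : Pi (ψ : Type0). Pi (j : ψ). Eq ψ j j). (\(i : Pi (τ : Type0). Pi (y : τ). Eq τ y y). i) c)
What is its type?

the term's type:
  Pi (s : Type0). Pi (η : s). Eq s η η
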